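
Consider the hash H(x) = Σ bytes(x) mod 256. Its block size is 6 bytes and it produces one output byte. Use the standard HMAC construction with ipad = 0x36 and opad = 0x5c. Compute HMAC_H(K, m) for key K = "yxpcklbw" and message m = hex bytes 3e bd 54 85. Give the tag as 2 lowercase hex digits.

Key "yxpcklbw" = 79 78 70 63 6b 6c 62 77 is 8 bytes > B = 6, so hash it first: H(key) = 74, then zero-pad to 6 bytes: K' = 74 00 00 00 00 00.
K' ⊕ ipad = 42 36 36 36 36 36.  K' ⊕ opad = 28 5c 5c 5c 5c 5c.
Inner input = (K'⊕ipad) ∥ m = 42 36 36 36 36 36 ∥ 3e bd 54 85.
Inner hash: sum = 66+54+54+54+54+54+62+189+84+133 = 804; mod 256 = 36 → 24.
Outer input = (K'⊕opad) ∥ inner = 28 5c 5c 5c 5c 5c ∥ 24.
Outer hash (tag): sum = 40+92+92+92+92+92+36 = 536; mod 256 = 24 → 18.

18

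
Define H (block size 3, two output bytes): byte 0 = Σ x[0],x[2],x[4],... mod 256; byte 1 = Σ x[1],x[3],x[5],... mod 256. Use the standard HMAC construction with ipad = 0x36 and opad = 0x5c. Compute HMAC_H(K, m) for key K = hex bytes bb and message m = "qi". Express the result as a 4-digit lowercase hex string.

Key hex bytes bb is 1 byte ≤ B = 3; zero-pad to 3 bytes: K' = bb 00 00.
K' ⊕ ipad = 8d 36 36.  K' ⊕ opad = e7 5c 5c.
Inner input = (K'⊕ipad) ∥ m = 8d 36 36 ∥ 71 69.
Inner hash: even-index sum = 300 mod 256 = 44; odd-index sum = 167 mod 256 = 167 → 2c a7.
Outer input = (K'⊕opad) ∥ inner = e7 5c 5c ∥ 2c a7.
Outer hash (tag): even-index sum = 490 mod 256 = 234; odd-index sum = 136 mod 256 = 136 → ea 88.

ea88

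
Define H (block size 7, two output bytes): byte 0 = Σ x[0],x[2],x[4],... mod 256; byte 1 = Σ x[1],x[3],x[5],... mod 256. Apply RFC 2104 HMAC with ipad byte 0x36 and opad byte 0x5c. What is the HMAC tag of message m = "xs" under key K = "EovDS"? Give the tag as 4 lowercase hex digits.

Key "EovDS" = 45 6f 76 44 53 is 5 bytes ≤ B = 7; zero-pad to 7 bytes: K' = 45 6f 76 44 53 00 00.
K' ⊕ ipad = 73 59 40 72 65 36 36.  K' ⊕ opad = 19 33 2a 18 0f 5c 5c.
Inner input = (K'⊕ipad) ∥ m = 73 59 40 72 65 36 36 ∥ 78 73.
Inner hash: even-index sum = 449 mod 256 = 193; odd-index sum = 377 mod 256 = 121 → c1 79.
Outer input = (K'⊕opad) ∥ inner = 19 33 2a 18 0f 5c 5c ∥ c1 79.
Outer hash (tag): even-index sum = 295 mod 256 = 39; odd-index sum = 360 mod 256 = 104 → 27 68.

2768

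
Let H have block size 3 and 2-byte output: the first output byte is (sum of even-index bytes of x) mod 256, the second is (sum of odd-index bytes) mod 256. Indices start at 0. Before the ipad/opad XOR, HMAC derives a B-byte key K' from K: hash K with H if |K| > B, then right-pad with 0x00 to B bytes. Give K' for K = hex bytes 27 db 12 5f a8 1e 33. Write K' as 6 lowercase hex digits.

145800

|K| = 7 > B = 3, so first hash the key.
H(K): even-index sum = 276 mod 256 = 20; odd-index sum = 344 mod 256 = 88 → 14 58.
Zero-pad H(K) = 14 58 to 3 bytes: K' = 14 58 00.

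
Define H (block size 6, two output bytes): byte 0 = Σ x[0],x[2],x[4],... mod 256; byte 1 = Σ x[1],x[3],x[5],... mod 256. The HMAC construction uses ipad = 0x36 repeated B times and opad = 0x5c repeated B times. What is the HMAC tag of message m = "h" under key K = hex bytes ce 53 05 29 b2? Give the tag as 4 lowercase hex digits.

f09a

Key hex bytes ce 53 05 29 b2 is 5 bytes ≤ B = 6; zero-pad to 6 bytes: K' = ce 53 05 29 b2 00.
K' ⊕ ipad = f8 65 33 1f 84 36.  K' ⊕ opad = 92 0f 59 75 ee 5c.
Inner input = (K'⊕ipad) ∥ m = f8 65 33 1f 84 36 ∥ 68.
Inner hash: even-index sum = 535 mod 256 = 23; odd-index sum = 186 mod 256 = 186 → 17 ba.
Outer input = (K'⊕opad) ∥ inner = 92 0f 59 75 ee 5c ∥ 17 ba.
Outer hash (tag): even-index sum = 496 mod 256 = 240; odd-index sum = 410 mod 256 = 154 → f0 9a.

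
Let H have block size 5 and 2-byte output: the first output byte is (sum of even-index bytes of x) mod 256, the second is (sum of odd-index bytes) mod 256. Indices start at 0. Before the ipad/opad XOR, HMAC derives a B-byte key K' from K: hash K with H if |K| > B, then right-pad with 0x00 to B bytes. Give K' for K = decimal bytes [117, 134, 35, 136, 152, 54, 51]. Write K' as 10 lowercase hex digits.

6344000000

|K| = 7 > B = 5, so first hash the key.
H(K): even-index sum = 355 mod 256 = 99; odd-index sum = 324 mod 256 = 68 → 63 44.
Zero-pad H(K) = 63 44 to 5 bytes: K' = 63 44 00 00 00.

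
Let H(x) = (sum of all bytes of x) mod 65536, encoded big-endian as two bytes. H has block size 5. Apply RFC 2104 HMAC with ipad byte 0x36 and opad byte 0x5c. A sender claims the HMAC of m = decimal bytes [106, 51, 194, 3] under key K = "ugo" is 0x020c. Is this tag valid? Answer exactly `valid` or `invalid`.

Key "ugo" = 75 67 6f is 3 bytes ≤ B = 5; zero-pad to 5 bytes: K' = 75 67 6f 00 00.
K' ⊕ ipad = 43 51 59 36 36; K' ⊕ opad = 29 3b 33 5c 5c.
Inner hash: sum = 67+81+89+54+54+106+51+194+3 = 699 → 02 bb.
Outer hash (recomputed tag): sum = 41+59+51+92+92+2+187 = 524 → 02 0c.
Recomputed tag = 020c; claimed = 020c → match.

valid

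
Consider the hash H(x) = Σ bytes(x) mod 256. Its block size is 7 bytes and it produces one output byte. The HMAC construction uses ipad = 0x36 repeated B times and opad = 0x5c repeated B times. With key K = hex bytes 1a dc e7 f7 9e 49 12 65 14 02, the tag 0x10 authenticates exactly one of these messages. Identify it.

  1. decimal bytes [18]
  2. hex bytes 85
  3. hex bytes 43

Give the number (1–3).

1

Key hex bytes 1a dc e7 f7 9e 49 12 65 14 02 is 10 bytes > B = 7, so hash it first: H(key) = 48, then zero-pad to 7 bytes: K' = 48 00 00 00 00 00 00.
K' ⊕ ipad = 7e 36 36 36 36 36 36; K' ⊕ opad = 14 5c 5c 5c 5c 5c 5c.
m1: inner = H(7e 36 36 36 36 36 36 12) = d4; tag = H(14 5c 5c 5c 5c 5c 5c d4) = 10 ← matches
m2: inner = H(7e 36 36 36 36 36 36 85) = 47; tag = H(14 5c 5c 5c 5c 5c 5c 47) = 83
m3: inner = H(7e 36 36 36 36 36 36 43) = 05; tag = H(14 5c 5c 5c 5c 5c 5c 05) = 41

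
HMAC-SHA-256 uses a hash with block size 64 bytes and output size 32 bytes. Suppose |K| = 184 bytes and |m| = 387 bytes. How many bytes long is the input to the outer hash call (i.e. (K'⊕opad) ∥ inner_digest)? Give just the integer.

Key is 184 > 64 bytes, so it is hashed to 32 bytes then zero-padded to 64: |K'| = 64.
Outer input = (K'⊕opad) ∥ H(inner) → 64 + 32 = 96 bytes.

96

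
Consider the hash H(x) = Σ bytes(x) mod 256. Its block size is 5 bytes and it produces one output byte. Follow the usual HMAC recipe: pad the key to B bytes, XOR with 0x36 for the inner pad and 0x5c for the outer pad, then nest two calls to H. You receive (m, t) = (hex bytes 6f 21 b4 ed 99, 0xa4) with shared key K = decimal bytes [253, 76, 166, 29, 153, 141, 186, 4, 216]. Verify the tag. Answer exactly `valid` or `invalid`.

valid

Key decimal bytes [253, 76, 166, 29, 153, 141, 186, 4, 216] = fd 4c a6 1d 99 8d ba 04 d8 is 9 bytes > B = 5, so hash it first: H(key) = c8, then zero-pad to 5 bytes: K' = c8 00 00 00 00.
K' ⊕ ipad = fe 36 36 36 36; K' ⊕ opad = 94 5c 5c 5c 5c.
Inner hash: sum = 254+54+54+54+54+111+33+180+237+153 = 1184; mod 256 = 160 → a0.
Outer hash (recomputed tag): sum = 148+92+92+92+92+160 = 676; mod 256 = 164 → a4.
Recomputed tag = a4; claimed = a4 → match.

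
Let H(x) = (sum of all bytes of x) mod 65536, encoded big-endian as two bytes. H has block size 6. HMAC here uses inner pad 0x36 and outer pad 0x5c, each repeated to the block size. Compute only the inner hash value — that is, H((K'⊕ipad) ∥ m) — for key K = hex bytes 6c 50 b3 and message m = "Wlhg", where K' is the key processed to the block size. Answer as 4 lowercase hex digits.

Key hex bytes 6c 50 b3 is 3 bytes ≤ B = 6; zero-pad to 6 bytes: K' = 6c 50 b3 00 00 00.
K' ⊕ ipad = 5a 66 85 36 36 36.
Inner input = 5a 66 85 36 36 36 ∥ 57 6c 68 67.
Inner hash: sum = 90+102+133+54+54+54+87+108+104+103 = 889 → 03 79.

0379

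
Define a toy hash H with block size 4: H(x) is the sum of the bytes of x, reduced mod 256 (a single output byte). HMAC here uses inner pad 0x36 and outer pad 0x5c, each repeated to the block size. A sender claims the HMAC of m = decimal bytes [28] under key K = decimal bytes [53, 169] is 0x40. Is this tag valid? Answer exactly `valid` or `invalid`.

Key decimal bytes [53, 169] = 35 a9 is 2 bytes ≤ B = 4; zero-pad to 4 bytes: K' = 35 a9 00 00.
K' ⊕ ipad = 03 9f 36 36; K' ⊕ opad = 69 f5 5c 5c.
Inner hash: sum = 3+159+54+54+28 = 298; mod 256 = 42 → 2a.
Outer hash (recomputed tag): sum = 105+245+92+92+42 = 576; mod 256 = 64 → 40.
Recomputed tag = 40; claimed = 40 → match.

valid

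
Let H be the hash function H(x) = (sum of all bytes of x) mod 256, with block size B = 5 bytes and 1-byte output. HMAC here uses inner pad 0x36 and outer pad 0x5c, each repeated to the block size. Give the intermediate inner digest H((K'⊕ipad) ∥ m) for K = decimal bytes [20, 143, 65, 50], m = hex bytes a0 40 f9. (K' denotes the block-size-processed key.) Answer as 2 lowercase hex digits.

65

Key decimal bytes [20, 143, 65, 50] = 14 8f 41 32 is 4 bytes ≤ B = 5; zero-pad to 5 bytes: K' = 14 8f 41 32 00.
K' ⊕ ipad = 22 b9 77 04 36.
Inner input = 22 b9 77 04 36 ∥ a0 40 f9.
Inner hash: sum = 34+185+119+4+54+160+64+249 = 869; mod 256 = 101 → 65.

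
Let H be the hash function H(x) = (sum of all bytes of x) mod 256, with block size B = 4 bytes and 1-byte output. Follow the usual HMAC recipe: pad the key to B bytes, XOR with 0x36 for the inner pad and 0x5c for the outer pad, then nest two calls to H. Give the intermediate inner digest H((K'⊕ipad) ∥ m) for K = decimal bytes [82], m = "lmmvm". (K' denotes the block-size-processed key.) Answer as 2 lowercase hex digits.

Key decimal bytes [82] = 52 is 1 byte ≤ B = 4; zero-pad to 4 bytes: K' = 52 00 00 00.
K' ⊕ ipad = 64 36 36 36.
Inner input = 64 36 36 36 ∥ 6c 6d 6d 76 6d.
Inner hash: sum = 100+54+54+54+108+109+109+118+109 = 815; mod 256 = 47 → 2f.

2f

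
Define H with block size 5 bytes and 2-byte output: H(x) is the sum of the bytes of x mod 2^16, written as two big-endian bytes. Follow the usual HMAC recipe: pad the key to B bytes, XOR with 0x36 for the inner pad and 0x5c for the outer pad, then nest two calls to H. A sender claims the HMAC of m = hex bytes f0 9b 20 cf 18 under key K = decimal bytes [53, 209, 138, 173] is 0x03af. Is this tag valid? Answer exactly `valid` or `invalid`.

invalid

Key decimal bytes [53, 209, 138, 173] = 35 d1 8a ad is 4 bytes ≤ B = 5; zero-pad to 5 bytes: K' = 35 d1 8a ad 00.
K' ⊕ ipad = 03 e7 bc 9b 36; K' ⊕ opad = 69 8d d6 f1 5c.
Inner hash: sum = 3+231+188+155+54+240+155+32+207+24 = 1289 → 05 09.
Outer hash (recomputed tag): sum = 105+141+214+241+92+5+9 = 807 → 03 27.
Recomputed tag = 0327; claimed = 03af → mismatch.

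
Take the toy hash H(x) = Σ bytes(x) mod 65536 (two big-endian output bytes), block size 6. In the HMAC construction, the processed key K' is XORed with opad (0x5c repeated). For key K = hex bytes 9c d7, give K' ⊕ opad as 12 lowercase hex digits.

Key hex bytes 9c d7 is 2 bytes ≤ B = 6; zero-pad to 6 bytes: K' = 9c d7 00 00 00 00.
XOR each byte with 0x5c: 9c⊕5c=c0, d7⊕5c=8b, 00⊕5c=5c, 00⊕5c=5c, 00⊕5c=5c, 00⊕5c=5c.

c08b5c5c5c5c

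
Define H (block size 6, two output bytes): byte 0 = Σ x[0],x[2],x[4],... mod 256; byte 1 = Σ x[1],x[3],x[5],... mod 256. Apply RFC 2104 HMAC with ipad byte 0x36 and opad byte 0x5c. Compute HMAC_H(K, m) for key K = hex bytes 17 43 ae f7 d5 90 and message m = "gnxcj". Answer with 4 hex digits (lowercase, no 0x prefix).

Key hex bytes 17 43 ae f7 d5 90 is exactly B = 6 bytes: K' = 17 43 ae f7 d5 90.
K' ⊕ ipad = 21 75 98 c1 e3 a6.  K' ⊕ opad = 4b 1f f2 ab 89 cc.
Inner input = (K'⊕ipad) ∥ m = 21 75 98 c1 e3 a6 ∥ 67 6e 78 63 6a.
Inner hash: even-index sum = 741 mod 256 = 229; odd-index sum = 685 mod 256 = 173 → e5 ad.
Outer input = (K'⊕opad) ∥ inner = 4b 1f f2 ab 89 cc ∥ e5 ad.
Outer hash (tag): even-index sum = 683 mod 256 = 171; odd-index sum = 579 mod 256 = 67 → ab 43.

ab43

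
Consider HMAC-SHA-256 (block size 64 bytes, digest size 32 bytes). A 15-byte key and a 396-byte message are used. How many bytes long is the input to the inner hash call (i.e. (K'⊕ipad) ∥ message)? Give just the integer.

460

Key is 15 ≤ 64 bytes, zero-padded: |K'| = 64.
Inner input = (K'⊕ipad) ∥ m → 64 + 396 = 460 bytes.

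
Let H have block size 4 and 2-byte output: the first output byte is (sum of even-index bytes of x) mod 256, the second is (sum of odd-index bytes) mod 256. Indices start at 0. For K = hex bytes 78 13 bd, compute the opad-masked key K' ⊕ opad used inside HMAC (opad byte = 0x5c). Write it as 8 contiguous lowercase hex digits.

244fe15c

Key hex bytes 78 13 bd is 3 bytes ≤ B = 4; zero-pad to 4 bytes: K' = 78 13 bd 00.
XOR each byte with 0x5c: 78⊕5c=24, 13⊕5c=4f, bd⊕5c=e1, 00⊕5c=5c.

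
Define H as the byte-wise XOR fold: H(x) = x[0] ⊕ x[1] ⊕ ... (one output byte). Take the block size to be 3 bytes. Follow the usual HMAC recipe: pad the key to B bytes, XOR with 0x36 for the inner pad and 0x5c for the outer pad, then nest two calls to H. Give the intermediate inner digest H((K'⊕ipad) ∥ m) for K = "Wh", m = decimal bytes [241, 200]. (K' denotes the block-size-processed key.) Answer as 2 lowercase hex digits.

30

Key "Wh" = 57 68 is 2 bytes ≤ B = 3; zero-pad to 3 bytes: K' = 57 68 00.
K' ⊕ ipad = 61 5e 36.
Inner input = 61 5e 36 ∥ f1 c8.
Inner hash: XOR 61⊕5e⊕36⊕f1⊕c8 = 30.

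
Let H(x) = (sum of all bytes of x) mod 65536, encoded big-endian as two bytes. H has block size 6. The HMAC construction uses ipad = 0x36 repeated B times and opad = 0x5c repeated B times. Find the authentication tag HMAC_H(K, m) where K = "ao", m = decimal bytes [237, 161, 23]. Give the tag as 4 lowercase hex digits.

0210

Key "ao" = 61 6f is 2 bytes ≤ B = 6; zero-pad to 6 bytes: K' = 61 6f 00 00 00 00.
K' ⊕ ipad = 57 59 36 36 36 36.  K' ⊕ opad = 3d 33 5c 5c 5c 5c.
Inner input = (K'⊕ipad) ∥ m = 57 59 36 36 36 36 ∥ ed a1 17.
Inner hash: sum = 87+89+54+54+54+54+237+161+23 = 813 → 03 2d.
Outer input = (K'⊕opad) ∥ inner = 3d 33 5c 5c 5c 5c ∥ 03 2d.
Outer hash (tag): sum = 61+51+92+92+92+92+3+45 = 528 → 02 10.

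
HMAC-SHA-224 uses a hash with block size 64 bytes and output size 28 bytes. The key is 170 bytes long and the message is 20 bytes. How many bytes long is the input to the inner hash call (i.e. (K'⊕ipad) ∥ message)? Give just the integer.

84

Key is 170 > 64 bytes, so it is hashed to 28 bytes then zero-padded to 64: |K'| = 64.
Inner input = (K'⊕ipad) ∥ m → 64 + 20 = 84 bytes.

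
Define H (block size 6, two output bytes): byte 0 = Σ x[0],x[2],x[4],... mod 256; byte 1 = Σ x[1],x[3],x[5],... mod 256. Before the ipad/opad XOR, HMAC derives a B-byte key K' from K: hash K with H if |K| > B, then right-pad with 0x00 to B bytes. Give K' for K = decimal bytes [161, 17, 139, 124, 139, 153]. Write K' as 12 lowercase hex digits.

a1118b7c8b99

Key decimal bytes [161, 17, 139, 124, 139, 153] = a1 11 8b 7c 8b 99 is exactly B = 6 bytes: K' = a1 11 8b 7c 8b 99.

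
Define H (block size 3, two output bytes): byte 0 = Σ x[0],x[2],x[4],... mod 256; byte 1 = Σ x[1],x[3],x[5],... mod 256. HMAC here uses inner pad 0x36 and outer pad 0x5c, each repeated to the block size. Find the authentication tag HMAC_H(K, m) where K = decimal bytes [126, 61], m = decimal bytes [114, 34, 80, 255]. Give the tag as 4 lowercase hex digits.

4b00

Key decimal bytes [126, 61] = 7e 3d is 2 bytes ≤ B = 3; zero-pad to 3 bytes: K' = 7e 3d 00.
K' ⊕ ipad = 48 0b 36.  K' ⊕ opad = 22 61 5c.
Inner input = (K'⊕ipad) ∥ m = 48 0b 36 ∥ 72 22 50 ff.
Inner hash: even-index sum = 415 mod 256 = 159; odd-index sum = 205 mod 256 = 205 → 9f cd.
Outer input = (K'⊕opad) ∥ inner = 22 61 5c ∥ 9f cd.
Outer hash (tag): even-index sum = 331 mod 256 = 75; odd-index sum = 256 mod 256 = 0 → 4b 00.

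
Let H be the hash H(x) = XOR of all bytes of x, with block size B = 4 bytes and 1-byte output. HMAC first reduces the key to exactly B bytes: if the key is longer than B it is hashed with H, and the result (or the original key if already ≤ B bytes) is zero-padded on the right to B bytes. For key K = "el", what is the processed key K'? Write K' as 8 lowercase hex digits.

656c0000

Key "el" = 65 6c is 2 bytes ≤ B = 4; zero-pad to 4 bytes: K' = 65 6c 00 00.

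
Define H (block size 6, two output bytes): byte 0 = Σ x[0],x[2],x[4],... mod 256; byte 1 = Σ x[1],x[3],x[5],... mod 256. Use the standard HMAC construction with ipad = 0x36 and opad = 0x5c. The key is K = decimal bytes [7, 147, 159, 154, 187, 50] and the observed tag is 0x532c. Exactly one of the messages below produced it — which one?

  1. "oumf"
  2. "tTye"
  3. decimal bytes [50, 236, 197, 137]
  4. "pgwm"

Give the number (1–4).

Key decimal bytes [7, 147, 159, 154, 187, 50] = 07 93 9f 9a bb 32 is exactly B = 6 bytes: K' = 07 93 9f 9a bb 32.
K' ⊕ ipad = 31 a5 a9 ac 8d 04; K' ⊕ opad = 5b cf c3 c6 e7 6e.
m1: inner = H(31 a5 a9 ac 8d 04 6f 75 6d 66) = 43 30; tag = H(5b cf c3 c6 e7 6e 43 30) = 4833
m2: inner = H(31 a5 a9 ac 8d 04 74 54 79 65) = 54 0e; tag = H(5b cf c3 c6 e7 6e 54 0e) = 5911
m3: inner = H(31 a5 a9 ac 8d 04 32 ec c5 89) = 5e ca; tag = H(5b cf c3 c6 e7 6e 5e ca) = 63cd
m4: inner = H(31 a5 a9 ac 8d 04 70 67 77 6d) = 4e 29; tag = H(5b cf c3 c6 e7 6e 4e 29) = 532c ← matches

4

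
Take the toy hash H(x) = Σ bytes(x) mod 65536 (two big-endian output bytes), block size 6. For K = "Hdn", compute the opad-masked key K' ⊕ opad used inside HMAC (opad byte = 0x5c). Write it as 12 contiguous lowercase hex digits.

1438325c5c5c

Key "Hdn" = 48 64 6e is 3 bytes ≤ B = 6; zero-pad to 6 bytes: K' = 48 64 6e 00 00 00.
XOR each byte with 0x5c: 48⊕5c=14, 64⊕5c=38, 6e⊕5c=32, 00⊕5c=5c, 00⊕5c=5c, 00⊕5c=5c.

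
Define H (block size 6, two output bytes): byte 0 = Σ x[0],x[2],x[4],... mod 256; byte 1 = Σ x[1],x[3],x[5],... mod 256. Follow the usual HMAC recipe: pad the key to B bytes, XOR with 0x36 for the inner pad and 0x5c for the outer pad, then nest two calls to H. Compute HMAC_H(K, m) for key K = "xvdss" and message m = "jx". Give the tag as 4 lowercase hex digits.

Key "xvdss" = 78 76 64 73 73 is 5 bytes ≤ B = 6; zero-pad to 6 bytes: K' = 78 76 64 73 73 00.
K' ⊕ ipad = 4e 40 52 45 45 36.  K' ⊕ opad = 24 2a 38 2f 2f 5c.
Inner input = (K'⊕ipad) ∥ m = 4e 40 52 45 45 36 ∥ 6a 78.
Inner hash: even-index sum = 335 mod 256 = 79; odd-index sum = 307 mod 256 = 51 → 4f 33.
Outer input = (K'⊕opad) ∥ inner = 24 2a 38 2f 2f 5c ∥ 4f 33.
Outer hash (tag): even-index sum = 218 mod 256 = 218; odd-index sum = 232 mod 256 = 232 → da e8.

dae8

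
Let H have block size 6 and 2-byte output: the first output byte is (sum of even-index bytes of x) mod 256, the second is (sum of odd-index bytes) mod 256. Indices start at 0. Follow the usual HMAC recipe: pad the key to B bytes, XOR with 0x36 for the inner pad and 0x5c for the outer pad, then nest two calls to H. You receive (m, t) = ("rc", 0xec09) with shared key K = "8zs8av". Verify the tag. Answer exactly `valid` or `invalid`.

Key "8zs8av" = 38 7a 73 38 61 76 is exactly B = 6 bytes: K' = 38 7a 73 38 61 76.
K' ⊕ ipad = 0e 4c 45 0e 57 40; K' ⊕ opad = 64 26 2f 64 3d 2a.
Inner hash: even-index sum = 284 mod 256 = 28; odd-index sum = 253 mod 256 = 253 → 1c fd.
Outer hash (recomputed tag): even-index sum = 236 mod 256 = 236; odd-index sum = 433 mod 256 = 177 → ec b1.
Recomputed tag = ecb1; claimed = ec09 → mismatch.

invalid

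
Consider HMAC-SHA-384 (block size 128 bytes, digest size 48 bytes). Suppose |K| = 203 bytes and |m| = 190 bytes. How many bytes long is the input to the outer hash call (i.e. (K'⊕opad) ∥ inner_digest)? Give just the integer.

176

Key is 203 > 128 bytes, so it is hashed to 48 bytes then zero-padded to 128: |K'| = 128.
Outer input = (K'⊕opad) ∥ H(inner) → 128 + 48 = 176 bytes.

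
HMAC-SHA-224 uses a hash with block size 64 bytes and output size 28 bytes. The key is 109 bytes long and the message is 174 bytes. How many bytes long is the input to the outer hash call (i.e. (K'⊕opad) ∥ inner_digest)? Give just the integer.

92

Key is 109 > 64 bytes, so it is hashed to 28 bytes then zero-padded to 64: |K'| = 64.
Outer input = (K'⊕opad) ∥ H(inner) → 64 + 28 = 92 bytes.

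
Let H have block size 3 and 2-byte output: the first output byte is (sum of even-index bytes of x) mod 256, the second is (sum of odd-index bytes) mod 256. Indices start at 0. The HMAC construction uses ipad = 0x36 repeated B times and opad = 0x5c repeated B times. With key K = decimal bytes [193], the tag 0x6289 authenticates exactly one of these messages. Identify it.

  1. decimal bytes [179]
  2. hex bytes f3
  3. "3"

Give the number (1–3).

3

Key decimal bytes [193] = c1 is 1 byte ≤ B = 3; zero-pad to 3 bytes: K' = c1 00 00.
K' ⊕ ipad = f7 36 36; K' ⊕ opad = 9d 5c 5c.
m1: inner = H(f7 36 36 b3) = 2d e9; tag = H(9d 5c 5c 2d e9) = e289
m2: inner = H(f7 36 36 f3) = 2d 29; tag = H(9d 5c 5c 2d 29) = 2289
m3: inner = H(f7 36 36 33) = 2d 69; tag = H(9d 5c 5c 2d 69) = 6289 ← matches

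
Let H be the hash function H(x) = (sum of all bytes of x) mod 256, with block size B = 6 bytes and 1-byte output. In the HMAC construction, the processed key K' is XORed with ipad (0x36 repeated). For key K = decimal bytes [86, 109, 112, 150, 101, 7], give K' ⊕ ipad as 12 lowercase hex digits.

605b46a05331

Key decimal bytes [86, 109, 112, 150, 101, 7] = 56 6d 70 96 65 07 is exactly B = 6 bytes: K' = 56 6d 70 96 65 07.
XOR each byte with 0x36: 56⊕36=60, 6d⊕36=5b, 70⊕36=46, 96⊕36=a0, 65⊕36=53, 07⊕36=31.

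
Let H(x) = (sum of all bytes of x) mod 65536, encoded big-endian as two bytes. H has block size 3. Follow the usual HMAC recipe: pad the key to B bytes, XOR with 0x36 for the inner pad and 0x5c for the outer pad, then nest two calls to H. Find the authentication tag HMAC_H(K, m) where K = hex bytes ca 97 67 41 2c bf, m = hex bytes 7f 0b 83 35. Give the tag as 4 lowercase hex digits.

Key hex bytes ca 97 67 41 2c bf is 6 bytes > B = 3, so hash it first: H(key) = 02 f4, then zero-pad to 3 bytes: K' = 02 f4 00.
K' ⊕ ipad = 34 c2 36.  K' ⊕ opad = 5e a8 5c.
Inner input = (K'⊕ipad) ∥ m = 34 c2 36 ∥ 7f 0b 83 35.
Inner hash: sum = 52+194+54+127+11+131+53 = 622 → 02 6e.
Outer input = (K'⊕opad) ∥ inner = 5e a8 5c ∥ 02 6e.
Outer hash (tag): sum = 94+168+92+2+110 = 466 → 01 d2.

01d2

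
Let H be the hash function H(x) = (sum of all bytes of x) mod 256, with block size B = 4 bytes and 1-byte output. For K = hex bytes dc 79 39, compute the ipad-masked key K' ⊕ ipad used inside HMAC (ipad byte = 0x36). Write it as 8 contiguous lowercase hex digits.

ea4f0f36

Key hex bytes dc 79 39 is 3 bytes ≤ B = 4; zero-pad to 4 bytes: K' = dc 79 39 00.
XOR each byte with 0x36: dc⊕36=ea, 79⊕36=4f, 39⊕36=0f, 00⊕36=36.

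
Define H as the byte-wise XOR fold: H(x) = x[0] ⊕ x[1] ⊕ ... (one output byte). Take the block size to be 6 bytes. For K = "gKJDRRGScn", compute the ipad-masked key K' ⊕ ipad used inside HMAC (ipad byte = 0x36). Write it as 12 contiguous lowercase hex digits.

0d3636363636

Key "gKJDRRGScn" = 67 4b 4a 44 52 52 47 53 63 6e is 10 bytes > B = 6, so hash it first: H(key) = 3b, then zero-pad to 6 bytes: K' = 3b 00 00 00 00 00.
XOR each byte with 0x36: 3b⊕36=0d, 00⊕36=36, 00⊕36=36, 00⊕36=36, 00⊕36=36, 00⊕36=36.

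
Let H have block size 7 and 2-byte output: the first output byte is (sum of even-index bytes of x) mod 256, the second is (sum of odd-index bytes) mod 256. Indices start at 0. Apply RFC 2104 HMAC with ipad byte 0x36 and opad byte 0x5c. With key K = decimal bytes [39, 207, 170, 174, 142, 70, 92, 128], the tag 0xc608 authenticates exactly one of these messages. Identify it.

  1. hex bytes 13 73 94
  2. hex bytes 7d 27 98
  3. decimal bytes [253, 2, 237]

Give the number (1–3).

3

Key decimal bytes [39, 207, 170, 174, 142, 70, 92, 128] = 27 cf aa ae 8e 46 5c 80 is 8 bytes > B = 7, so hash it first: H(key) = bb 43, then zero-pad to 7 bytes: K' = bb 43 00 00 00 00 00.
K' ⊕ ipad = 8d 75 36 36 36 36 36; K' ⊕ opad = e7 1f 5c 5c 5c 5c 5c.
m1: inner = H(8d 75 36 36 36 36 36 13 73 94) = a2 88; tag = H(e7 1f 5c 5c 5c 5c 5c a2 88) = 8379
m2: inner = H(8d 75 36 36 36 36 36 7d 27 98) = 56 f6; tag = H(e7 1f 5c 5c 5c 5c 5c 56 f6) = f12d
m3: inner = H(8d 75 36 36 36 36 36 fd 02 ed) = 31 cb; tag = H(e7 1f 5c 5c 5c 5c 5c 31 cb) = c608 ← matches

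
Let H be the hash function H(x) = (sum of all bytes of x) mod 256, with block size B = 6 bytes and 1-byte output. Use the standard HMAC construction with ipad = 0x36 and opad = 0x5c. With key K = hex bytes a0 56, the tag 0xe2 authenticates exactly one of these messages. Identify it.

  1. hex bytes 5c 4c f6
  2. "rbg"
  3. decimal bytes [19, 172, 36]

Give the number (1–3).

Key hex bytes a0 56 is 2 bytes ≤ B = 6; zero-pad to 6 bytes: K' = a0 56 00 00 00 00.
K' ⊕ ipad = 96 60 36 36 36 36; K' ⊕ opad = fc 0a 5c 5c 5c 5c.
m1: inner = H(96 60 36 36 36 36 5c 4c f6) = 6c; tag = H(fc 0a 5c 5c 5c 5c 6c) = e2 ← matches
m2: inner = H(96 60 36 36 36 36 72 62 67) = 09; tag = H(fc 0a 5c 5c 5c 5c 09) = 7f
m3: inner = H(96 60 36 36 36 36 13 ac 24) = b1; tag = H(fc 0a 5c 5c 5c 5c b1) = 27

1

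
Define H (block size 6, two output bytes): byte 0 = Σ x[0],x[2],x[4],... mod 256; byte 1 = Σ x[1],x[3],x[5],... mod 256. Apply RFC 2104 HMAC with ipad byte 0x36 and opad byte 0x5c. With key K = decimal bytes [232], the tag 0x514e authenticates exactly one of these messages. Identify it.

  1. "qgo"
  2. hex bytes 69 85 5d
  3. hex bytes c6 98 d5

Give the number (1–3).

3

Key decimal bytes [232] = e8 is 1 byte ≤ B = 6; zero-pad to 6 bytes: K' = e8 00 00 00 00 00.
K' ⊕ ipad = de 36 36 36 36 36; K' ⊕ opad = b4 5c 5c 5c 5c 5c.
m1: inner = H(de 36 36 36 36 36 71 67 6f) = 2a 09; tag = H(b4 5c 5c 5c 5c 5c 2a 09) = 961d
m2: inner = H(de 36 36 36 36 36 69 85 5d) = 10 27; tag = H(b4 5c 5c 5c 5c 5c 10 27) = 7c3b
m3: inner = H(de 36 36 36 36 36 c6 98 d5) = e5 3a; tag = H(b4 5c 5c 5c 5c 5c e5 3a) = 514e ← matches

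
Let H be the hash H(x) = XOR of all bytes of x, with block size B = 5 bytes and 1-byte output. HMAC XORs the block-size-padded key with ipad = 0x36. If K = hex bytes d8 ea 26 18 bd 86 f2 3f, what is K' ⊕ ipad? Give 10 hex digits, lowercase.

Key hex bytes d8 ea 26 18 bd 86 f2 3f is 8 bytes > B = 5, so hash it first: H(key) = fa, then zero-pad to 5 bytes: K' = fa 00 00 00 00.
XOR each byte with 0x36: fa⊕36=cc, 00⊕36=36, 00⊕36=36, 00⊕36=36, 00⊕36=36.

cc36363636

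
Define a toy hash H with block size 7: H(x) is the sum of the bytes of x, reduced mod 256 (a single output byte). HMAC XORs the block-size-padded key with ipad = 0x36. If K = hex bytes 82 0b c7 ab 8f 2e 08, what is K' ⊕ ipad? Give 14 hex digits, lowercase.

Key hex bytes 82 0b c7 ab 8f 2e 08 is exactly B = 7 bytes: K' = 82 0b c7 ab 8f 2e 08.
XOR each byte with 0x36: 82⊕36=b4, 0b⊕36=3d, c7⊕36=f1, ab⊕36=9d, 8f⊕36=b9, 2e⊕36=18, 08⊕36=3e.

b43df19db9183e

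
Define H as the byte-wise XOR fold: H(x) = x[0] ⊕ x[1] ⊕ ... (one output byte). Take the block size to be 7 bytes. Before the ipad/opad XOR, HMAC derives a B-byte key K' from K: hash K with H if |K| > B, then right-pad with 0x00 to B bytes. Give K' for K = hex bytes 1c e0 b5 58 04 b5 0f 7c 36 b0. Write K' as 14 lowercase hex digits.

55000000000000

|K| = 10 > B = 7, so first hash the key.
H(K): XOR 1c⊕e0⊕b5⊕58⊕04⊕b5⊕0f⊕7c⊕36⊕b0 = 55.
Zero-pad H(K) = 55 to 7 bytes: K' = 55 00 00 00 00 00 00.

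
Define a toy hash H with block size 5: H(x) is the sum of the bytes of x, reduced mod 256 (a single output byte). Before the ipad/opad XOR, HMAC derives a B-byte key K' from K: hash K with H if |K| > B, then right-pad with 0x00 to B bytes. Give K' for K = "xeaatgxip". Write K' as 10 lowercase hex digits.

|K| = 9 > B = 5, so first hash the key.
H(K): sum = 120+101+97+97+116+103+120+105+112 = 971; mod 256 = 203 → cb.
Zero-pad H(K) = cb to 5 bytes: K' = cb 00 00 00 00.

cb00000000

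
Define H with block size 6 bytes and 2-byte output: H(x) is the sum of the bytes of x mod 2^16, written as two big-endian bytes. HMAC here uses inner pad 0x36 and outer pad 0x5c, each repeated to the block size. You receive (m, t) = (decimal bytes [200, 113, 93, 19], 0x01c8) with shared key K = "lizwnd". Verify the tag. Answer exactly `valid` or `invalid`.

Key "lizwnd" = 6c 69 7a 77 6e 64 is exactly B = 6 bytes: K' = 6c 69 7a 77 6e 64.
K' ⊕ ipad = 5a 5f 4c 41 58 52; K' ⊕ opad = 30 35 26 2b 32 38.
Inner hash: sum = 90+95+76+65+88+82+200+113+93+19 = 921 → 03 99.
Outer hash (recomputed tag): sum = 48+53+38+43+50+56+3+153 = 444 → 01 bc.
Recomputed tag = 01bc; claimed = 01c8 → mismatch.

invalid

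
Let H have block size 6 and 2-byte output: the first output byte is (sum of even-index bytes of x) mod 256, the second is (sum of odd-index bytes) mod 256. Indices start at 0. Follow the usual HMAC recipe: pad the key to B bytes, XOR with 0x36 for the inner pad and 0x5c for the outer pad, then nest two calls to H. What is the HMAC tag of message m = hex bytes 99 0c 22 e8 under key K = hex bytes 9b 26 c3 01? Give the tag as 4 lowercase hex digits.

Key hex bytes 9b 26 c3 01 is 4 bytes ≤ B = 6; zero-pad to 6 bytes: K' = 9b 26 c3 01 00 00.
K' ⊕ ipad = ad 10 f5 37 36 36.  K' ⊕ opad = c7 7a 9f 5d 5c 5c.
Inner input = (K'⊕ipad) ∥ m = ad 10 f5 37 36 36 ∥ 99 0c 22 e8.
Inner hash: even-index sum = 659 mod 256 = 147; odd-index sum = 369 mod 256 = 113 → 93 71.
Outer input = (K'⊕opad) ∥ inner = c7 7a 9f 5d 5c 5c ∥ 93 71.
Outer hash (tag): even-index sum = 597 mod 256 = 85; odd-index sum = 420 mod 256 = 164 → 55 a4.

55a4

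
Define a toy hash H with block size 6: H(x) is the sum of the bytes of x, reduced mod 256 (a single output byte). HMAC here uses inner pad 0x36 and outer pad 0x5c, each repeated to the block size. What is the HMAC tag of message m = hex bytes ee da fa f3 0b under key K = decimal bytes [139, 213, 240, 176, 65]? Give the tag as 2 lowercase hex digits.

Key decimal bytes [139, 213, 240, 176, 65] = 8b d5 f0 b0 41 is 5 bytes ≤ B = 6; zero-pad to 6 bytes: K' = 8b d5 f0 b0 41 00.
K' ⊕ ipad = bd e3 c6 86 77 36.  K' ⊕ opad = d7 89 ac ec 1d 5c.
Inner input = (K'⊕ipad) ∥ m = bd e3 c6 86 77 36 ∥ ee da fa f3 0b.
Inner hash: sum = 189+227+198+134+119+54+238+218+250+243+11 = 1881; mod 256 = 89 → 59.
Outer input = (K'⊕opad) ∥ inner = d7 89 ac ec 1d 5c ∥ 59.
Outer hash (tag): sum = 215+137+172+236+29+92+89 = 970; mod 256 = 202 → ca.

ca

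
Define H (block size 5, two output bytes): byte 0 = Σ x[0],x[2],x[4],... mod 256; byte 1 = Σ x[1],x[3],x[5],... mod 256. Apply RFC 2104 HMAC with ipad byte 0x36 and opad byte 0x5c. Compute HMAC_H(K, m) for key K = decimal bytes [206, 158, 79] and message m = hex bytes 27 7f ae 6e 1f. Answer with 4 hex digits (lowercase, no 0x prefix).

Key decimal bytes [206, 158, 79] = ce 9e 4f is 3 bytes ≤ B = 5; zero-pad to 5 bytes: K' = ce 9e 4f 00 00.
K' ⊕ ipad = f8 a8 79 36 36.  K' ⊕ opad = 92 c2 13 5c 5c.
Inner input = (K'⊕ipad) ∥ m = f8 a8 79 36 36 ∥ 27 7f ae 6e 1f.
Inner hash: even-index sum = 660 mod 256 = 148; odd-index sum = 466 mod 256 = 210 → 94 d2.
Outer input = (K'⊕opad) ∥ inner = 92 c2 13 5c 5c ∥ 94 d2.
Outer hash (tag): even-index sum = 467 mod 256 = 211; odd-index sum = 434 mod 256 = 178 → d3 b2.

d3b2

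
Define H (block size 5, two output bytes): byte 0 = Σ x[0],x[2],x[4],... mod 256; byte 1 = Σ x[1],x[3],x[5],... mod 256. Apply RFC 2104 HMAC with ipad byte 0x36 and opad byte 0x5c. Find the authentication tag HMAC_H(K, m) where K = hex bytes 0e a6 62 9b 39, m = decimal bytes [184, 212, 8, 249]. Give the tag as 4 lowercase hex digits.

f229

Key hex bytes 0e a6 62 9b 39 is exactly B = 5 bytes: K' = 0e a6 62 9b 39.
K' ⊕ ipad = 38 90 54 ad 0f.  K' ⊕ opad = 52 fa 3e c7 65.
Inner input = (K'⊕ipad) ∥ m = 38 90 54 ad 0f ∥ b8 d4 08 f9.
Inner hash: even-index sum = 616 mod 256 = 104; odd-index sum = 509 mod 256 = 253 → 68 fd.
Outer input = (K'⊕opad) ∥ inner = 52 fa 3e c7 65 ∥ 68 fd.
Outer hash (tag): even-index sum = 498 mod 256 = 242; odd-index sum = 553 mod 256 = 41 → f2 29.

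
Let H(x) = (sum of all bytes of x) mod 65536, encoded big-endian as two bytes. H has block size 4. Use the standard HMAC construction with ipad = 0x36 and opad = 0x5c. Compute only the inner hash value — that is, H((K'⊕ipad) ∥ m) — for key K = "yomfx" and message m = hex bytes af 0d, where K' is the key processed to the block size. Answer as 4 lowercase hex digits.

Key "yomfx" = 79 6f 6d 66 78 is 5 bytes > B = 4, so hash it first: H(key) = 02 33, then zero-pad to 4 bytes: K' = 02 33 00 00.
K' ⊕ ipad = 34 05 36 36.
Inner input = 34 05 36 36 ∥ af 0d.
Inner hash: sum = 52+5+54+54+175+13 = 353 → 01 61.

0161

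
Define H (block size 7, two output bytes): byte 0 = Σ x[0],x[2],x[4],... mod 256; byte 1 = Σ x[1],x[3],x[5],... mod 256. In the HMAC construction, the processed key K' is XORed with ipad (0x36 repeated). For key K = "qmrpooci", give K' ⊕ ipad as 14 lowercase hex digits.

Key "qmrpooci" = 71 6d 72 70 6f 6f 63 69 is 8 bytes > B = 7, so hash it first: H(key) = b5 b5, then zero-pad to 7 bytes: K' = b5 b5 00 00 00 00 00.
XOR each byte with 0x36: b5⊕36=83, b5⊕36=83, 00⊕36=36, 00⊕36=36, 00⊕36=36, 00⊕36=36, 00⊕36=36.

83833636363636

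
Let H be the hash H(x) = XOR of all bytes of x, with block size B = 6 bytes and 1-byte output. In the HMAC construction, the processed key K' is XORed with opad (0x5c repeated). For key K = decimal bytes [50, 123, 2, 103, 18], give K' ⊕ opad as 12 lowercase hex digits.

6e275e3b4e5c

Key decimal bytes [50, 123, 2, 103, 18] = 32 7b 02 67 12 is 5 bytes ≤ B = 6; zero-pad to 6 bytes: K' = 32 7b 02 67 12 00.
XOR each byte with 0x5c: 32⊕5c=6e, 7b⊕5c=27, 02⊕5c=5e, 67⊕5c=3b, 12⊕5c=4e, 00⊕5c=5c.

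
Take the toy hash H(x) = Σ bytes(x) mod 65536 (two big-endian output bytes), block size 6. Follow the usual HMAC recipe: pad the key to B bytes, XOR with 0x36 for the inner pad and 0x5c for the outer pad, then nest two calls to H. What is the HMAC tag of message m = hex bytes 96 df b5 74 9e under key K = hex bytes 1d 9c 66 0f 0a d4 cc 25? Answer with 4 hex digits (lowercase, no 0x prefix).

0287

Key hex bytes 1d 9c 66 0f 0a d4 cc 25 is 8 bytes > B = 6, so hash it first: H(key) = 02 fd, then zero-pad to 6 bytes: K' = 02 fd 00 00 00 00.
K' ⊕ ipad = 34 cb 36 36 36 36.  K' ⊕ opad = 5e a1 5c 5c 5c 5c.
Inner input = (K'⊕ipad) ∥ m = 34 cb 36 36 36 36 ∥ 96 df b5 74 9e.
Inner hash: sum = 52+203+54+54+54+54+150+223+181+116+158 = 1299 → 05 13.
Outer input = (K'⊕opad) ∥ inner = 5e a1 5c 5c 5c 5c ∥ 05 13.
Outer hash (tag): sum = 94+161+92+92+92+92+5+19 = 647 → 02 87.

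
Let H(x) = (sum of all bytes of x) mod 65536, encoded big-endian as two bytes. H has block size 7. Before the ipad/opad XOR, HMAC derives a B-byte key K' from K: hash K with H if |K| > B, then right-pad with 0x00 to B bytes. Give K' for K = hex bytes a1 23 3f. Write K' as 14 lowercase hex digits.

Key hex bytes a1 23 3f is 3 bytes ≤ B = 7; zero-pad to 7 bytes: K' = a1 23 3f 00 00 00 00.

a1233f00000000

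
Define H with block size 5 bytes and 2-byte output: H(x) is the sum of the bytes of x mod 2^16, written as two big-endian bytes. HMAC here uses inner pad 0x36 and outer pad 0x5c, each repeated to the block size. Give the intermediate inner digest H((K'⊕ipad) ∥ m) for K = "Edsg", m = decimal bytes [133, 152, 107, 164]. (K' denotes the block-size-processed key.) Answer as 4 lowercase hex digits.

Key "Edsg" = 45 64 73 67 is 4 bytes ≤ B = 5; zero-pad to 5 bytes: K' = 45 64 73 67 00.
K' ⊕ ipad = 73 52 45 51 36.
Inner input = 73 52 45 51 36 ∥ 85 98 6b a4.
Inner hash: sum = 115+82+69+81+54+133+152+107+164 = 957 → 03 bd.

03bd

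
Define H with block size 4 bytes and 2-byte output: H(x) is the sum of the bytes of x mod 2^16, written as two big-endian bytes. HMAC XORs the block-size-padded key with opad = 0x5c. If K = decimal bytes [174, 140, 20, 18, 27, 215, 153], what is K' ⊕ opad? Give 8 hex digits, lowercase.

5eb75c5c

Key decimal bytes [174, 140, 20, 18, 27, 215, 153] = ae 8c 14 12 1b d7 99 is 7 bytes > B = 4, so hash it first: H(key) = 02 eb, then zero-pad to 4 bytes: K' = 02 eb 00 00.
XOR each byte with 0x5c: 02⊕5c=5e, eb⊕5c=b7, 00⊕5c=5c, 00⊕5c=5c.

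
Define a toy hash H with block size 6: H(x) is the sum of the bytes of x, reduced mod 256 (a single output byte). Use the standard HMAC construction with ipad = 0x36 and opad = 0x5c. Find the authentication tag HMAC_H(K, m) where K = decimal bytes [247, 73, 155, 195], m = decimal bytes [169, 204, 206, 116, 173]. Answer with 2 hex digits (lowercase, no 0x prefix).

90

Key decimal bytes [247, 73, 155, 195] = f7 49 9b c3 is 4 bytes ≤ B = 6; zero-pad to 6 bytes: K' = f7 49 9b c3 00 00.
K' ⊕ ipad = c1 7f ad f5 36 36.  K' ⊕ opad = ab 15 c7 9f 5c 5c.
Inner input = (K'⊕ipad) ∥ m = c1 7f ad f5 36 36 ∥ a9 cc ce 74 ad.
Inner hash: sum = 193+127+173+245+54+54+169+204+206+116+173 = 1714; mod 256 = 178 → b2.
Outer input = (K'⊕opad) ∥ inner = ab 15 c7 9f 5c 5c ∥ b2.
Outer hash (tag): sum = 171+21+199+159+92+92+178 = 912; mod 256 = 144 → 90.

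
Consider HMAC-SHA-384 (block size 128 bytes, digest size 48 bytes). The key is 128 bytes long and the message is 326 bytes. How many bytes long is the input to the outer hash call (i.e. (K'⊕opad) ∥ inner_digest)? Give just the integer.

176

Key is 128 ≤ 128 bytes, zero-padded: |K'| = 128.
Outer input = (K'⊕opad) ∥ H(inner) → 128 + 48 = 176 bytes.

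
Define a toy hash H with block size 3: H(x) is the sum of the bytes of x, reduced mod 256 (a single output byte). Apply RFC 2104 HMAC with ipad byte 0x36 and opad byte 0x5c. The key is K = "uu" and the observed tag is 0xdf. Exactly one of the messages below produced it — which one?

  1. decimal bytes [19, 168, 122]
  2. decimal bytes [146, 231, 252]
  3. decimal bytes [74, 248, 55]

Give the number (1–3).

2

Key "uu" = 75 75 is 2 bytes ≤ B = 3; zero-pad to 3 bytes: K' = 75 75 00.
K' ⊕ ipad = 43 43 36; K' ⊕ opad = 29 29 5c.
m1: inner = H(43 43 36 13 a8 7a) = f1; tag = H(29 29 5c f1) = 9f
m2: inner = H(43 43 36 92 e7 fc) = 31; tag = H(29 29 5c 31) = df ← matches
m3: inner = H(43 43 36 4a f8 37) = 35; tag = H(29 29 5c 35) = e3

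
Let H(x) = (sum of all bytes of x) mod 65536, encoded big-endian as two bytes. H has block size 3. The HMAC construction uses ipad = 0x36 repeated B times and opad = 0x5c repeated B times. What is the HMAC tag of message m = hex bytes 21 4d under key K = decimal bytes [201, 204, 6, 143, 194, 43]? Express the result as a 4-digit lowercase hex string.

0200

Key decimal bytes [201, 204, 6, 143, 194, 43] = c9 cc 06 8f c2 2b is 6 bytes > B = 3, so hash it first: H(key) = 03 17, then zero-pad to 3 bytes: K' = 03 17 00.
K' ⊕ ipad = 35 21 36.  K' ⊕ opad = 5f 4b 5c.
Inner input = (K'⊕ipad) ∥ m = 35 21 36 ∥ 21 4d.
Inner hash: sum = 53+33+54+33+77 = 250 → 00 fa.
Outer input = (K'⊕opad) ∥ inner = 5f 4b 5c ∥ 00 fa.
Outer hash (tag): sum = 95+75+92+0+250 = 512 → 02 00.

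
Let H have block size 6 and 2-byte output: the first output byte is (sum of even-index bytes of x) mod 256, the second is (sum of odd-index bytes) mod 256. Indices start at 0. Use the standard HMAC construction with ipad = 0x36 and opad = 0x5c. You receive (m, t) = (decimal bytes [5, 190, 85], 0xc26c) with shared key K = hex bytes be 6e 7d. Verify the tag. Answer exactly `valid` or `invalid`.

valid

Key hex bytes be 6e 7d is 3 bytes ≤ B = 6; zero-pad to 6 bytes: K' = be 6e 7d 00 00 00.
K' ⊕ ipad = 88 58 4b 36 36 36; K' ⊕ opad = e2 32 21 5c 5c 5c.
Inner hash: even-index sum = 355 mod 256 = 99; odd-index sum = 386 mod 256 = 130 → 63 82.
Outer hash (recomputed tag): even-index sum = 450 mod 256 = 194; odd-index sum = 364 mod 256 = 108 → c2 6c.
Recomputed tag = c26c; claimed = c26c → match.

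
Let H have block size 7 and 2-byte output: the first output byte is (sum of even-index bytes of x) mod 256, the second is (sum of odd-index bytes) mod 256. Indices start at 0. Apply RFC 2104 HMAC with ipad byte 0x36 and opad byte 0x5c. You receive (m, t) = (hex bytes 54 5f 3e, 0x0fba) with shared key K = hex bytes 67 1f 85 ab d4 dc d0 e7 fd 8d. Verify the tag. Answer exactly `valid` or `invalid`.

Key hex bytes 67 1f 85 ab d4 dc d0 e7 fd 8d is 10 bytes > B = 7, so hash it first: H(key) = 8d 1a, then zero-pad to 7 bytes: K' = 8d 1a 00 00 00 00 00.
K' ⊕ ipad = bb 2c 36 36 36 36 36; K' ⊕ opad = d1 46 5c 5c 5c 5c 5c.
Inner hash: even-index sum = 444 mod 256 = 188; odd-index sum = 298 mod 256 = 42 → bc 2a.
Outer hash (recomputed tag): even-index sum = 527 mod 256 = 15; odd-index sum = 442 mod 256 = 186 → 0f ba.
Recomputed tag = 0fba; claimed = 0fba → match.

valid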